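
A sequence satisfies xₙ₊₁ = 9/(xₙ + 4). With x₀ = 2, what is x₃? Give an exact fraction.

x₁ = 9/(2 + 4) = 3/2.
x₂ = 9/(3/2 + 4) = 18/11.
x₃ = 9/(18/11 + 4) = 99/62.

99/62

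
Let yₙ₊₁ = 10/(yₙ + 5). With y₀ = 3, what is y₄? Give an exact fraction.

y₁ = 10/(3 + 5) = 5/4.
y₂ = 10/(5/4 + 5) = 8/5.
y₃ = 10/(8/5 + 5) = 50/33.
y₄ = 10/(50/33 + 5) = 66/43.

66/43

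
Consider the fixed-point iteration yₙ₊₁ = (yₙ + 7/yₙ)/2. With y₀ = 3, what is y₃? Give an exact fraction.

32257/12192

y₁ = (3 + 7/3)/2 = 8/3.
y₂ = (8/3 + 7/(8/3))/2 = 127/48.
y₃ = (127/48 + 7/(127/48))/2 = 32257/12192.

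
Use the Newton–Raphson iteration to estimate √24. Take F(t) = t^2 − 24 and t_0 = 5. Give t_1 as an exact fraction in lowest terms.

49/10

F'(t) = 2t.
F(5) = 1, F'(5) = 10, so t_1 = 5 − 1/10 = 49/10.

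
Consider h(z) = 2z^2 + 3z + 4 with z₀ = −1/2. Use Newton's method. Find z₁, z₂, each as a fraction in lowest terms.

h'(z) = 4z + 3.
h(−1/2) = 3, h'(−1/2) = 1, so z₁ = (−1/2) − 3/1 = −7/2.
h(−7/2) = 18, h'(−7/2) = −11, so z₂ = (−7/2) − 18/(−11) = −41/22.

z₁ = −7/2, z₂ = −41/22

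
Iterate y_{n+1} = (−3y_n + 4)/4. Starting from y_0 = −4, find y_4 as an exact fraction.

y_1 = (−3·(−4) + 4)/4 = 4.
y_2 = (−3·4 + 4)/4 = −2.
y_3 = (−3·(−2) + 4)/4 = 5/2.
y_4 = (−3·(5/2) + 4)/4 = −7/8.

−7/8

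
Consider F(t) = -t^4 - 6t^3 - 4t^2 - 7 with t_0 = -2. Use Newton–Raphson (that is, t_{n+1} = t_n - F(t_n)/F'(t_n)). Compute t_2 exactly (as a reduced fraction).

-647/416

F'(t) = -4t^3 - 18t^2 - 8t.
F(-2) = 9, F'(-2) = -24, so t_1 = (-2) - 9/(-24) = -13/8.
F(-13/8) = 4959/4096, F'(-13/8) = -2223/128, so t_2 = (-13/8) - (4959/4096)/(-2223/128) = -647/416.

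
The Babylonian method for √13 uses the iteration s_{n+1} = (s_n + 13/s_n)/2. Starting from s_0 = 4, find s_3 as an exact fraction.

5597777/1552544

s_1 = (4 + 13/4)/2 = 29/8.
s_2 = (29/8 + 13/(29/8))/2 = 1673/464.
s_3 = (1673/464 + 13/(1673/464))/2 = 5597777/1552544.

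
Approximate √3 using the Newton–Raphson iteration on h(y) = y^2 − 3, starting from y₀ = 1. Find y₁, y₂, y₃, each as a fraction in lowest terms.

y₁ = 2, y₂ = 7/4, y₃ = 97/56

h'(y) = 2y.
h(1) = −2, h'(1) = 2, so y₁ = 1 − (−2)/2 = 2.
h(2) = 1, h'(2) = 4, so y₂ = 2 − 1/4 = 7/4.
h(7/4) = 1/16, h'(7/4) = 7/2, so y₃ = (7/4) − (1/16)/(7/2) = 97/56.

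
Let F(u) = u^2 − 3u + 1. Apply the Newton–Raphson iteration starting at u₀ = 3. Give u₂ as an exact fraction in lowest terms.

F'(u) = 2u − 3.
F(3) = 1, F'(3) = 3, so u₁ = 3 − 1/3 = 8/3.
F(8/3) = 1/9, F'(8/3) = 7/3, so u₂ = (8/3) − (1/9)/(7/3) = 55/21.

55/21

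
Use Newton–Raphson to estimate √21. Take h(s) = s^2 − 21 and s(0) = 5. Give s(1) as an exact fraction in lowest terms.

h'(s) = 2s.
h(5) = 4, h'(5) = 10, so s(1) = 5 − 4/10 = 23/5.

23/5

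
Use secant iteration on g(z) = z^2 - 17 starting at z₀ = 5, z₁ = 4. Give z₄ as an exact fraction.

g(5) = 8, g(4) = -1. z₂ = 4 - (-1)·(4 - 5)/((-1) - 8) = 37/9.
g(4) = -1, g(37/9) = -8/81. z₃ = (37/9) - (-8/81)·((37/9) - 4)/((-8/81) - (-1)) = 301/73.
g(37/9) = -8/81, g(301/73) = 8/5329. z₄ = (301/73) - (8/5329)·((301/73) - (37/9))/((8/5329) - (-8/81)) = 11153/2705.

11153/2705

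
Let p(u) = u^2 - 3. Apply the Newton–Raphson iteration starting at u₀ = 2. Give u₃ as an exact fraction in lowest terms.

18817/10864

p'(u) = 2u.
p(2) = 1, p'(2) = 4, so u₁ = 2 - 1/4 = 7/4.
p(7/4) = 1/16, p'(7/4) = 7/2, so u₂ = (7/4) - (1/16)/(7/2) = 97/56.
p(97/56) = 1/3136, p'(97/56) = 97/28, so u₃ = (97/56) - (1/3136)/(97/28) = 18817/10864.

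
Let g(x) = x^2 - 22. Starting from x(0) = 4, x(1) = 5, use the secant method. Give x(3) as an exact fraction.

g(4) = -6, g(5) = 3. x(2) = 5 - 3·(5 - 4)/(3 - (-6)) = 14/3.
g(5) = 3, g(14/3) = -2/9. x(3) = (14/3) - (-2/9)·((14/3) - 5)/((-2/9) - 3) = 136/29.

136/29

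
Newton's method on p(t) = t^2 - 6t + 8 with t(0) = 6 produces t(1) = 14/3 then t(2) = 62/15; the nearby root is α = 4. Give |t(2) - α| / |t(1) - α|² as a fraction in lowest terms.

t(1) - α = 14/3 - 4 = 2/3, so |t(1) - α| = 2/3.
t(2) - α = 62/15 - 4 = 2/15, so |t(2) - α| = 2/15.
|t(1) - α|² = 4/9.
Ratio = (2/15) / (4/9) = 3/10.

3/10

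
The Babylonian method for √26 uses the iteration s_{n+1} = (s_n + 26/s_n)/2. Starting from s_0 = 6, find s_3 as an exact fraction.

7196593/1411368

s_1 = (6 + 26/6)/2 = 31/6.
s_2 = (31/6 + 26/(31/6))/2 = 1897/372.
s_3 = (1897/372 + 26/(1897/372))/2 = 7196593/1411368.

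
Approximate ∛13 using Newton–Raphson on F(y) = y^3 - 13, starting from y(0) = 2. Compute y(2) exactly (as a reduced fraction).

F'(y) = 3y^2.
F(2) = -5, F'(2) = 12, so y(1) = 2 - (-5)/12 = 29/12.
F(29/12) = 1925/1728, F'(29/12) = 841/48, so y(2) = (29/12) - (1925/1728)/(841/48) = 35621/15138.

35621/15138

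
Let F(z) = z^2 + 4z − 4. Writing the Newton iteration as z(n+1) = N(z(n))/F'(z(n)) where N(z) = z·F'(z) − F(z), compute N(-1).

F'(z) = 2z + 4.
N(z) = z·F'(z) − F(z) = z·(2z + 4) − (z^2 + 4z − 4) = z^2 + 4.
N(-1) = 5.

5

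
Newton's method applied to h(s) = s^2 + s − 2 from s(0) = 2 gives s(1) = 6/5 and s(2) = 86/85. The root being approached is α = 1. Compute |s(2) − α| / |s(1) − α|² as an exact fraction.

s(1) − α = 6/5 − 1 = 1/5, so |s(1) − α| = 1/5.
s(2) − α = 86/85 − 1 = 1/85, so |s(2) − α| = 1/85.
|s(1) − α|² = 1/25.
Ratio = (1/85) / (1/25) = 5/17.

5/17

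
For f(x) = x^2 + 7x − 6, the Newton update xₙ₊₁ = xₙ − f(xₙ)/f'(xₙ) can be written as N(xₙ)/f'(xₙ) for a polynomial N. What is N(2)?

f'(x) = 2x + 7.
N(x) = x·f'(x) − f(x) = x·(2x + 7) − (x^2 + 7x − 6) = x^2 + 6.
N(2) = 10.

10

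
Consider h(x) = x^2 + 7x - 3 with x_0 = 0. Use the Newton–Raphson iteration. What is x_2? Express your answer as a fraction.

h'(x) = 2x + 7.
h(0) = -3, h'(0) = 7, so x_1 = 0 - (-3)/7 = 3/7.
h(3/7) = 9/49, h'(3/7) = 55/7, so x_2 = (3/7) - (9/49)/(55/7) = 156/385.

156/385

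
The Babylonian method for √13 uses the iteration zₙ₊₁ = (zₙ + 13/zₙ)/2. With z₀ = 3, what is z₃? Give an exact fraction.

z₁ = (3 + 13/3)/2 = 11/3.
z₂ = (11/3 + 13/(11/3))/2 = 119/33.
z₃ = (119/33 + 13/(119/33))/2 = 14159/3927.

14159/3927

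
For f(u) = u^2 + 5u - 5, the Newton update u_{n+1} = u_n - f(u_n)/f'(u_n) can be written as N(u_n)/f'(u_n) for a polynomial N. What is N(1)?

f'(u) = 2u + 5.
N(u) = u·f'(u) - f(u) = u·(2u + 5) - (u^2 + 5u - 5) = u^2 + 5.
N(1) = 6.

6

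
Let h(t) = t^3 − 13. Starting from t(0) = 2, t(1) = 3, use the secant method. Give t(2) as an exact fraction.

h(2) = −5, h(3) = 14. t(2) = 3 − 14·(3 − 2)/(14 − (−5)) = 43/19.

43/19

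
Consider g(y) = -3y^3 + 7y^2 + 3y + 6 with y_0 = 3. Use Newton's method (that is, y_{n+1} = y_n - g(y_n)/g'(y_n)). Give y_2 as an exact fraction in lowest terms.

g'(y) = -9y^2 + 14y + 3.
g(3) = -3, g'(3) = -36, so y_1 = 3 - (-3)/(-36) = 35/12.
g(35/12) = -79/576, g'(35/12) = -1571/48, so y_2 = (35/12) - (-79/576)/(-1571/48) = 9151/3142.

9151/3142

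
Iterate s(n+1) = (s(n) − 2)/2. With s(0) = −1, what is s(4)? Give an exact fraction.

−31/16

s(1) = ((−1) − 2)/2 = −3/2.
s(2) = ((−3/2) − 2)/2 = −7/4.
s(3) = ((−7/4) − 2)/2 = −15/8.
s(4) = ((−15/8) − 2)/2 = −31/16.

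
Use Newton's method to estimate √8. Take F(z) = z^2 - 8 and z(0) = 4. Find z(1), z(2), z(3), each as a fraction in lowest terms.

F'(z) = 2z.
F(4) = 8, F'(4) = 8, so z(1) = 4 - 8/8 = 3.
F(3) = 1, F'(3) = 6, so z(2) = 3 - 1/6 = 17/6.
F(17/6) = 1/36, F'(17/6) = 17/3, so z(3) = (17/6) - (1/36)/(17/3) = 577/204.

z(1) = 3, z(2) = 17/6, z(3) = 577/204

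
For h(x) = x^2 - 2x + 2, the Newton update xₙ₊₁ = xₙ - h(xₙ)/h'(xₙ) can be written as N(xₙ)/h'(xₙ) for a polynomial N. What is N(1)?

-1

h'(x) = 2x - 2.
N(x) = x·h'(x) - h(x) = x·(2x - 2) - (x^2 - 2x + 2) = x^2 - 2.
N(1) = -1.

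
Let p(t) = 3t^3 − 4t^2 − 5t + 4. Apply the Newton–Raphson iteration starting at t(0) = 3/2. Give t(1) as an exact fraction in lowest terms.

p'(t) = 9t^2 − 8t − 5.
p(3/2) = −19/8, p'(3/2) = 13/4, so t(1) = (3/2) − (−19/8)/(13/4) = 29/13.

29/13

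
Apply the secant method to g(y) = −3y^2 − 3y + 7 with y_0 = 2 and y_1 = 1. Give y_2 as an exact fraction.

13/12

g(2) = −11, g(1) = 1. y_2 = 1 − 1·(1 − 2)/(1 − (−11)) = 13/12.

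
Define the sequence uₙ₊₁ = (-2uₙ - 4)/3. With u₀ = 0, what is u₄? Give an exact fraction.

u₁ = (-2·0 - 4)/3 = -4/3.
u₂ = (-2·(-4/3) - 4)/3 = -4/9.
u₃ = (-2·(-4/9) - 4)/3 = -28/27.
u₄ = (-2·(-28/27) - 4)/3 = -52/81.

-52/81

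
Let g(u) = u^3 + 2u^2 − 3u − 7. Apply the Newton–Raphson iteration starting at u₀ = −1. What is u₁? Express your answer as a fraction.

−7/4

g'(u) = 3u^2 + 4u − 3.
g(−1) = −3, g'(−1) = −4, so u₁ = (−1) − (−3)/(−4) = −7/4.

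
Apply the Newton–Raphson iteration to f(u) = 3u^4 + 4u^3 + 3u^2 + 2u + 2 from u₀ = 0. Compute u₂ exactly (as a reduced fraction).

-1/2

f'(u) = 12u^3 + 12u^2 + 6u + 2.
f(0) = 2, f'(0) = 2, so u₁ = 0 - 2/2 = -1.
f(-1) = 2, f'(-1) = -4, so u₂ = (-1) - 2/(-4) = -1/2.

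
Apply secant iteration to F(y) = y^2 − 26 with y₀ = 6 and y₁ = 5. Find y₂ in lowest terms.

F(6) = 10, F(5) = −1. y₂ = 5 − (−1)·(5 − 6)/((−1) − 10) = 56/11.

56/11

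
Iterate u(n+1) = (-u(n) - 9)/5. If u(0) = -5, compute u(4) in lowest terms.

-941/625

u(1) = (-(-5) - 9)/5 = -4/5.
u(2) = (-(-4/5) - 9)/5 = -41/25.
u(3) = (-(-41/25) - 9)/5 = -184/125.
u(4) = (-(-184/125) - 9)/5 = -941/625.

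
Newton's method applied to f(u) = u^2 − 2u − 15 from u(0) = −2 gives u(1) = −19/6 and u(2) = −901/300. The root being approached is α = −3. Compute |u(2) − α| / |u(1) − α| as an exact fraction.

1/50

u(1) − α = −19/6 − (−3) = −19/6 + 3 = −1/6, so |u(1) − α| = 1/6.
u(2) − α = −901/300 − (−3) = −901/300 + 3 = −1/300, so |u(2) − α| = 1/300.
Ratio = (1/300) / (1/6) = 1/50.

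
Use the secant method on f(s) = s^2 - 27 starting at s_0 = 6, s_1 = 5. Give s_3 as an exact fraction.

291/56

f(6) = 9, f(5) = -2. s_2 = 5 - (-2)·(5 - 6)/((-2) - 9) = 57/11.
f(5) = -2, f(57/11) = -18/121. s_3 = (57/11) - (-18/121)·((57/11) - 5)/((-18/121) - (-2)) = 291/56.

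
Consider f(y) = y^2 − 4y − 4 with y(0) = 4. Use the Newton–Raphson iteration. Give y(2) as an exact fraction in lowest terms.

f'(y) = 2y − 4.
f(4) = −4, f'(4) = 4, so y(1) = 4 − (−4)/4 = 5.
f(5) = 1, f'(5) = 6, so y(2) = 5 − 1/6 = 29/6.

29/6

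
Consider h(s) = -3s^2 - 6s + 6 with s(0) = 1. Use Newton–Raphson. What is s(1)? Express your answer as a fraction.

h'(s) = -6s - 6.
h(1) = -3, h'(1) = -12, so s(1) = 1 - (-3)/(-12) = 3/4.

3/4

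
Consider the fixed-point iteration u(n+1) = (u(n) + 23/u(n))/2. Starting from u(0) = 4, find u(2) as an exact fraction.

u(1) = (4 + 23/4)/2 = 39/8.
u(2) = (39/8 + 23/(39/8))/2 = 2993/624.

2993/624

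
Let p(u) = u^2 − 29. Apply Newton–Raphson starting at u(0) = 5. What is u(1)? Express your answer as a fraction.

27/5

p'(u) = 2u.
p(5) = −4, p'(5) = 10, so u(1) = 5 − (−4)/10 = 27/5.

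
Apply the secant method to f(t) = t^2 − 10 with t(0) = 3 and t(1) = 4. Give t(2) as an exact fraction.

22/7

f(3) = −1, f(4) = 6. t(2) = 4 − 6·(4 − 3)/(6 − (−1)) = 22/7.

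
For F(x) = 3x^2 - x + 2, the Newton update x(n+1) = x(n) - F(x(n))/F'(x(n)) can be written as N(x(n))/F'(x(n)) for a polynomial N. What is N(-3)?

25

F'(x) = 6x - 1.
N(x) = x·F'(x) - F(x) = x·(6x - 1) - (3x^2 - x + 2) = 3x^2 - 2.
N(-3) = 25.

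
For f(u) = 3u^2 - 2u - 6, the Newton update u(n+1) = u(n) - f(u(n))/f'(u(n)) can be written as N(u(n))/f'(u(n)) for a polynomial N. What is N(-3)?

33

f'(u) = 6u - 2.
N(u) = u·f'(u) - f(u) = u·(6u - 2) - (3u^2 - 2u - 6) = 3u^2 + 6.
N(-3) = 33.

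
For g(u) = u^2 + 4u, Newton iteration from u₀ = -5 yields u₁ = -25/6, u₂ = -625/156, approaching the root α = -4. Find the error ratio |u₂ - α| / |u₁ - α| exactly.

1/26

u₁ - α = -25/6 - (-4) = -25/6 + 4 = -1/6, so |u₁ - α| = 1/6.
u₂ - α = -625/156 - (-4) = -625/156 + 4 = -1/156, so |u₂ - α| = 1/156.
Ratio = (1/156) / (1/6) = 1/26.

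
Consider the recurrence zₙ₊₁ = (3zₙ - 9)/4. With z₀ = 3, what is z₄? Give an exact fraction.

z₁ = (3·3 - 9)/4 = 0.
z₂ = (3·0 - 9)/4 = -9/4.
z₃ = (3·(-9/4) - 9)/4 = -63/16.
z₄ = (3·(-63/16) - 9)/4 = -333/64.

-333/64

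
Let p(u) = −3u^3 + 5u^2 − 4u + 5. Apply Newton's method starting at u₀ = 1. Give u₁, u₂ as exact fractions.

p'(u) = −9u^2 + 10u − 4.
p(1) = 3, p'(1) = −3, so u₁ = 1 − 3/(−3) = 2.
p(2) = −7, p'(2) = −20, so u₂ = 2 − (−7)/(−20) = 33/20.

u₁ = 2, u₂ = 33/20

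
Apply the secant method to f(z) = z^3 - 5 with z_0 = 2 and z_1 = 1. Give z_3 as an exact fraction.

f(2) = 3, f(1) = -4. z_2 = 1 - (-4)·(1 - 2)/((-4) - 3) = 11/7.
f(1) = -4, f(11/7) = -384/343. z_3 = (11/7) - (-384/343)·((11/7) - 1)/((-384/343) - (-4)) = 443/247.

443/247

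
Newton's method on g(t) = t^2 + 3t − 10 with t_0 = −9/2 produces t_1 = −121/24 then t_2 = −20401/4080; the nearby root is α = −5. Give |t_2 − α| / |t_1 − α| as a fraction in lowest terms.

1/170

t_1 − α = −121/24 − (−5) = −121/24 + 5 = −1/24, so |t_1 − α| = 1/24.
t_2 − α = −20401/4080 − (−5) = −20401/4080 + 5 = −1/4080, so |t_2 − α| = 1/4080.
Ratio = (1/4080) / (1/24) = 1/170.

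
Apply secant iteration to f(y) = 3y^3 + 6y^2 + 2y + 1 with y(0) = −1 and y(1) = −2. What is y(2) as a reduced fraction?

f(−1) = 2, f(−2) = −3. y(2) = (−2) − (−3)·((−2) − (−1))/((−3) − 2) = −7/5.

−7/5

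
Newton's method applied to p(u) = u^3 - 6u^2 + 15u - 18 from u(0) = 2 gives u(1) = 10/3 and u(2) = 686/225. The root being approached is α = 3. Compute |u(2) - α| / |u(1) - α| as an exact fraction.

11/75

u(1) - α = 10/3 - 3 = 1/3, so |u(1) - α| = 1/3.
u(2) - α = 686/225 - 3 = 11/225, so |u(2) - α| = 11/225.
Ratio = (11/225) / (1/3) = 11/75.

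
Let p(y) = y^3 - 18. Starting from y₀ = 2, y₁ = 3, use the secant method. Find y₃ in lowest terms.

2402/921

p(2) = -10, p(3) = 9. y₂ = 3 - 9·(3 - 2)/(9 - (-10)) = 48/19.
p(3) = 9, p(48/19) = -12870/6859. y₃ = (48/19) - (-12870/6859)·((48/19) - 3)/((-12870/6859) - 9) = 2402/921.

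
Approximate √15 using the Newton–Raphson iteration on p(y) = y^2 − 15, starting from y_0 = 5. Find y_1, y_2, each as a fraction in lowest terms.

p'(y) = 2y.
p(5) = 10, p'(5) = 10, so y_1 = 5 − 10/10 = 4.
p(4) = 1, p'(4) = 8, so y_2 = 4 − 1/8 = 31/8.

y_1 = 4, y_2 = 31/8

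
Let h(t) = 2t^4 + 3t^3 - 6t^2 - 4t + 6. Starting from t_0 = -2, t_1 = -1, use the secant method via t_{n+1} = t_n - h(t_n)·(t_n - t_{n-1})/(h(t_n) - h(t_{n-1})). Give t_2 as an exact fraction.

-8/5

h(-2) = -2, h(-1) = 3. t_2 = (-1) - 3·((-1) - (-2))/(3 - (-2)) = -8/5.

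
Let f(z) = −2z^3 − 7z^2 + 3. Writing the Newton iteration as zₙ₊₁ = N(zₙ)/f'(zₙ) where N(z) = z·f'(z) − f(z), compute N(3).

−174

f'(z) = −6z^2 − 14z.
N(z) = z·f'(z) − f(z) = z·(−6z^2 − 14z) − (−2z^3 − 7z^2 + 3) = −4z^3 − 7z^2 − 3.
N(3) = −174.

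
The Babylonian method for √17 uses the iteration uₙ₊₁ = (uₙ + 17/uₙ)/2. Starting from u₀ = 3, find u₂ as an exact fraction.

u₁ = (3 + 17/3)/2 = 13/3.
u₂ = (13/3 + 17/(13/3))/2 = 161/39.

161/39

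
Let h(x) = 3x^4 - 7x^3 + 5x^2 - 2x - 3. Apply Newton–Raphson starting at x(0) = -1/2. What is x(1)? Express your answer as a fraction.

h'(x) = 12x^3 - 21x^2 + 10x - 2.
h(-1/2) = 5/16, h'(-1/2) = -55/4, so x(1) = (-1/2) - (5/16)/(-55/4) = -21/44.

-21/44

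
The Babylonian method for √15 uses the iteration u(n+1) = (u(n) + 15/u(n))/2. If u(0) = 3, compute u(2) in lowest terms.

u(1) = (3 + 15/3)/2 = 4.
u(2) = (4 + 15/4)/2 = 31/8.

31/8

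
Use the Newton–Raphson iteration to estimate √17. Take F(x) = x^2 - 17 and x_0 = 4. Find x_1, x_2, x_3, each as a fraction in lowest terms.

x_1 = 33/8, x_2 = 2177/528, x_3 = 9478657/2298912

F'(x) = 2x.
F(4) = -1, F'(4) = 8, so x_1 = 4 - (-1)/8 = 33/8.
F(33/8) = 1/64, F'(33/8) = 33/4, so x_2 = (33/8) - (1/64)/(33/4) = 2177/528.
F(2177/528) = 1/278784, F'(2177/528) = 2177/264, so x_3 = (2177/528) - (1/278784)/(2177/264) = 9478657/2298912.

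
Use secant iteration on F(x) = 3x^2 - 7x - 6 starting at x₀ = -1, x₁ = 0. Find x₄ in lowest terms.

F(-1) = 4, F(0) = -6. x₂ = 0 - (-6)·(0 - (-1))/((-6) - 4) = -3/5.
F(0) = -6, F(-3/5) = -18/25. x₃ = (-3/5) - (-18/25)·((-3/5) - 0)/((-18/25) - (-6)) = -15/22.
F(-3/5) = -18/25, F(-15/22) = 81/484. x₄ = (-15/22) - (81/484)·((-15/22) - (-3/5))/((81/484) - (-18/25)) = -795/1193.

-795/1193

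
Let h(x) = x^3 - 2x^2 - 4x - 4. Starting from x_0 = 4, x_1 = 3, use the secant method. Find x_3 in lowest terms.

17380/4951

h(4) = 12, h(3) = -7. x_2 = 3 - (-7)·(3 - 4)/((-7) - 12) = 64/19.
h(3) = -7, h(64/19) = -13356/6859. x_3 = (64/19) - (-13356/6859)·((64/19) - 3)/((-13356/6859) - (-7)) = 17380/4951.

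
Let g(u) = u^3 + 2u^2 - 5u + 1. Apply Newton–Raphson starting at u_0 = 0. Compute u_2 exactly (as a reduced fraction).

113/510

g'(u) = 3u^2 + 4u - 5.
g(0) = 1, g'(0) = -5, so u_1 = 0 - 1/(-5) = 1/5.
g(1/5) = 11/125, g'(1/5) = -102/25, so u_2 = (1/5) - (11/125)/(-102/25) = 113/510.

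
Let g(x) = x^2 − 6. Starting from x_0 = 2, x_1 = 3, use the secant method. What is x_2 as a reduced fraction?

12/5

g(2) = −2, g(3) = 3. x_2 = 3 − 3·(3 − 2)/(3 − (−2)) = 12/5.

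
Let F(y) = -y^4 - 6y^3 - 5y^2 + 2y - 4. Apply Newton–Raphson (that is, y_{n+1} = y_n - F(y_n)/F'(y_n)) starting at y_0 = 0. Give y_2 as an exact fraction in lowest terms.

F'(y) = -4y^3 - 18y^2 - 10y + 2.
F(0) = -4, F'(0) = 2, so y_1 = 0 - (-4)/2 = 2.
F(2) = -84, F'(2) = -122, so y_2 = 2 - (-84)/(-122) = 80/61.

80/61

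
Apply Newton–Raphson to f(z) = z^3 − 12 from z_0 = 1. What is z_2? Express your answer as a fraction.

1453/441

f'(z) = 3z^2.
f(1) = −11, f'(1) = 3, so z_1 = 1 − (−11)/3 = 14/3.
f(14/3) = 2420/27, f'(14/3) = 196/3, so z_2 = (14/3) − (2420/27)/(196/3) = 1453/441.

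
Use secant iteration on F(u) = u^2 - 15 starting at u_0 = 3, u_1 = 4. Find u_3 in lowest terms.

213/55

F(3) = -6, F(4) = 1. u_2 = 4 - 1·(4 - 3)/(1 - (-6)) = 27/7.
F(4) = 1, F(27/7) = -6/49. u_3 = (27/7) - (-6/49)·((27/7) - 4)/((-6/49) - 1) = 213/55.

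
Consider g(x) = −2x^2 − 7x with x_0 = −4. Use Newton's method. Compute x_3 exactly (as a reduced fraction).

g'(x) = −4x − 7.
g(−4) = −4, g'(−4) = 9, so x_1 = (−4) − (−4)/9 = −32/9.
g(−32/9) = −32/81, g'(−32/9) = 65/9, so x_2 = (−32/9) − (−32/81)/(65/9) = −2048/585.
g(−2048/585) = −2048/342225, g'(−2048/585) = 4097/585, so x_3 = (−2048/585) − (−2048/342225)/(4097/585) = −8388608/2396745.

−8388608/2396745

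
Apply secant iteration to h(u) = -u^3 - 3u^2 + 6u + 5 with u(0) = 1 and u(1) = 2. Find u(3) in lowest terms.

926/513

h(1) = 7, h(2) = -3. u(2) = 2 - (-3)·(2 - 1)/((-3) - 7) = 17/10.
h(2) = -3, h(17/10) = 1617/1000. u(3) = (17/10) - (1617/1000)·((17/10) - 2)/((1617/1000) - (-3)) = 926/513.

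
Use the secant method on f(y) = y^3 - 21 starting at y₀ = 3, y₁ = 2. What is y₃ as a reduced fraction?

f(3) = 6, f(2) = -13. y₂ = 2 - (-13)·(2 - 3)/((-13) - 6) = 51/19.
f(2) = -13, f(51/19) = -11388/6859. y₃ = (51/19) - (-11388/6859)·((51/19) - 2)/((-11388/6859) - (-13)) = 16659/5983.

16659/5983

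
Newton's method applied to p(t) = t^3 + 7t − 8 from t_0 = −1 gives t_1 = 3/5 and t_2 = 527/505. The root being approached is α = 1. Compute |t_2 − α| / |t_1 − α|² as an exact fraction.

55/202

t_1 − α = 3/5 − 1 = −2/5, so |t_1 − α| = 2/5.
t_2 − α = 527/505 − 1 = 22/505, so |t_2 − α| = 22/505.
|t_1 − α|² = 4/25.
Ratio = (22/505) / (4/25) = 55/202.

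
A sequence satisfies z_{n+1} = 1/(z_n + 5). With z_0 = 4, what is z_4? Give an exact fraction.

239/1241

z_1 = 1/(4 + 5) = 1/9.
z_2 = 1/(1/9 + 5) = 9/46.
z_3 = 1/(9/46 + 5) = 46/239.
z_4 = 1/(46/239 + 5) = 239/1241.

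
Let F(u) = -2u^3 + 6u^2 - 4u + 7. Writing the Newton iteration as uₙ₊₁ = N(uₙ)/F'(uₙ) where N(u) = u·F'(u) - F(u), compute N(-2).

49

F'(u) = -6u^2 + 12u - 4.
N(u) = u·F'(u) - F(u) = u·(-6u^2 + 12u - 4) - (-2u^3 + 6u^2 - 4u + 7) = -4u^3 + 6u^2 - 7.
N(-2) = 49.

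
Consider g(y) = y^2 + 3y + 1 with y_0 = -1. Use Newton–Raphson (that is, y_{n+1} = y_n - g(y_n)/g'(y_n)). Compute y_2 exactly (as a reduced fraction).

-1/3

g'(y) = 2y + 3.
g(-1) = -1, g'(-1) = 1, so y_1 = (-1) - (-1)/1 = 0.
g(0) = 1, g'(0) = 3, so y_2 = 0 - 1/3 = -1/3.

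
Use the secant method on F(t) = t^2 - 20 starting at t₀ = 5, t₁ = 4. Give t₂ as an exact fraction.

F(5) = 5, F(4) = -4. t₂ = 4 - (-4)·(4 - 5)/((-4) - 5) = 40/9.

40/9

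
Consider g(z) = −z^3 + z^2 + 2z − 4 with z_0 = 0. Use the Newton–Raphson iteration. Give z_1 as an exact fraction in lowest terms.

2

g'(z) = −3z^2 + 2z + 2.
g(0) = −4, g'(0) = 2, so z_1 = 0 − (−4)/2 = 2.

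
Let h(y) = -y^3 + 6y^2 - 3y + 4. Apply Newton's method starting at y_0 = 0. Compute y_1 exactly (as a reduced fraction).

h'(y) = -3y^2 + 12y - 3.
h(0) = 4, h'(0) = -3, so y_1 = 0 - 4/(-3) = 4/3.

4/3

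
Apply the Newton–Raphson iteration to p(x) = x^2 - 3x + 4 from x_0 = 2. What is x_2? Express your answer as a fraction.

p'(x) = 2x - 3.
p(2) = 2, p'(2) = 1, so x_1 = 2 - 2/1 = 0.
p(0) = 4, p'(0) = -3, so x_2 = 0 - 4/(-3) = 4/3.

4/3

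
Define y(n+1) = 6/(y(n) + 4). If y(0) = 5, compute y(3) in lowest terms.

y(1) = 6/(5 + 4) = 2/3.
y(2) = 6/(2/3 + 4) = 9/7.
y(3) = 6/(9/7 + 4) = 42/37.

42/37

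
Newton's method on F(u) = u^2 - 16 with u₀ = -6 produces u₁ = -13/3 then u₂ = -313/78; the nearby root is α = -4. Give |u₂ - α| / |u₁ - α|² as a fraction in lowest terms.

u₁ - α = -13/3 - (-4) = -13/3 + 4 = -1/3, so |u₁ - α| = 1/3.
u₂ - α = -313/78 - (-4) = -313/78 + 4 = -1/78, so |u₂ - α| = 1/78.
|u₁ - α|² = 1/9.
Ratio = (1/78) / (1/9) = 3/26.

3/26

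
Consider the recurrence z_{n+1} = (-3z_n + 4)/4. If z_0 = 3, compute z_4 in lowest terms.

343/256

z_1 = (-3·3 + 4)/4 = -5/4.
z_2 = (-3·(-5/4) + 4)/4 = 31/16.
z_3 = (-3·(31/16) + 4)/4 = -29/64.
z_4 = (-3·(-29/64) + 4)/4 = 343/256.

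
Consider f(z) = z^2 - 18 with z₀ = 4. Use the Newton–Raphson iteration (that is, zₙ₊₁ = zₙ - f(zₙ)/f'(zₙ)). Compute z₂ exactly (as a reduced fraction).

577/136

f'(z) = 2z.
f(4) = -2, f'(4) = 8, so z₁ = 4 - (-2)/8 = 17/4.
f(17/4) = 1/16, f'(17/4) = 17/2, so z₂ = (17/4) - (1/16)/(17/2) = 577/136.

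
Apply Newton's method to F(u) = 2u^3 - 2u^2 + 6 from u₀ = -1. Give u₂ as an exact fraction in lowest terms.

F'(u) = 6u^2 - 4u.
F(-1) = 2, F'(-1) = 10, so u₁ = (-1) - 2/10 = -6/5.
F(-6/5) = -42/125, F'(-6/5) = 336/25, so u₂ = (-6/5) - (-42/125)/(336/25) = -47/40.

-47/40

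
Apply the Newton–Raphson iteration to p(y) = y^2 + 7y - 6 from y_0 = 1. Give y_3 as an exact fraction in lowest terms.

3167719/4103253

p'(y) = 2y + 7.
p(1) = 2, p'(1) = 9, so y_1 = 1 - 2/9 = 7/9.
p(7/9) = 4/81, p'(7/9) = 77/9, so y_2 = (7/9) - (4/81)/(77/9) = 535/693.
p(535/693) = 16/480249, p'(535/693) = 5921/693, so y_3 = (535/693) - (16/480249)/(5921/693) = 3167719/4103253.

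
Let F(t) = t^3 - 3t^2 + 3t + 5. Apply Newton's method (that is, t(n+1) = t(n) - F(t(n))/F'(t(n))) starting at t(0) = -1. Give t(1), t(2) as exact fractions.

F'(t) = 3t^2 - 6t + 3.
F(-1) = -2, F'(-1) = 12, so t(1) = (-1) - (-2)/12 = -5/6.
F(-5/6) = -35/216, F'(-5/6) = 121/12, so t(2) = (-5/6) - (-35/216)/(121/12) = -890/1089.

t(1) = -5/6, t(2) = -890/1089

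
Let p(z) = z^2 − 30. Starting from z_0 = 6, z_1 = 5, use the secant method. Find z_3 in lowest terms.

p(6) = 6, p(5) = −5. z_2 = 5 − (−5)·(5 − 6)/((−5) − 6) = 60/11.
p(5) = −5, p(60/11) = −30/121. z_3 = (60/11) − (−30/121)·((60/11) − 5)/((−30/121) − (−5)) = 126/23.

126/23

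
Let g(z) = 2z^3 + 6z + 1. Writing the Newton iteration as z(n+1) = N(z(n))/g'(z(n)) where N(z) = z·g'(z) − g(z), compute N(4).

255

g'(z) = 6z^2 + 6.
N(z) = z·g'(z) − g(z) = z·(6z^2 + 6) − (2z^3 + 6z + 1) = 4z^3 − 1.
N(4) = 255.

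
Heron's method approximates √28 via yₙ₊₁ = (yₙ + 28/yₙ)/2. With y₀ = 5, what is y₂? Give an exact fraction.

y₁ = (5 + 28/5)/2 = 53/10.
y₂ = (53/10 + 28/(53/10))/2 = 5609/1060.

5609/1060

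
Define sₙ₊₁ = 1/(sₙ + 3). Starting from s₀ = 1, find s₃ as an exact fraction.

s₁ = 1/(1 + 3) = 1/4.
s₂ = 1/(1/4 + 3) = 4/13.
s₃ = 1/(4/13 + 3) = 13/43.

13/43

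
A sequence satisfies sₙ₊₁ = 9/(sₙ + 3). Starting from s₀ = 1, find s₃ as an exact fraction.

21/11

s₁ = 9/(1 + 3) = 9/4.
s₂ = 9/(9/4 + 3) = 12/7.
s₃ = 9/(12/7 + 3) = 21/11.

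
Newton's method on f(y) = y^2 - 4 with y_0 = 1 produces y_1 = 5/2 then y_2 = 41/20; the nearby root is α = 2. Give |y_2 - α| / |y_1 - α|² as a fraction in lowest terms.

1/5

y_1 - α = 5/2 - 2 = 1/2, so |y_1 - α| = 1/2.
y_2 - α = 41/20 - 2 = 1/20, so |y_2 - α| = 1/20.
|y_1 - α|² = 1/4.
Ratio = (1/20) / (1/4) = 1/5.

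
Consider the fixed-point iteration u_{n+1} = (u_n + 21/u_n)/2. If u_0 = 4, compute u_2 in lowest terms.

u_1 = (4 + 21/4)/2 = 37/8.
u_2 = (37/8 + 21/(37/8))/2 = 2713/592.

2713/592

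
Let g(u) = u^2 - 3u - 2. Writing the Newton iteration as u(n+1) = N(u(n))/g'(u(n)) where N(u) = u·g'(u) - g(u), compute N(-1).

g'(u) = 2u - 3.
N(u) = u·g'(u) - g(u) = u·(2u - 3) - (u^2 - 3u - 2) = u^2 + 2.
N(-1) = 3.

3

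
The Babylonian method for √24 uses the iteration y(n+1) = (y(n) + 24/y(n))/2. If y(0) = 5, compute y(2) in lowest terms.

4801/980

y(1) = (5 + 24/5)/2 = 49/10.
y(2) = (49/10 + 24/(49/10))/2 = 4801/980.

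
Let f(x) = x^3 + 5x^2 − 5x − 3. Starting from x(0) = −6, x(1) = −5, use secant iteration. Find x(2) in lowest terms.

−177/31

f(−6) = −9, f(−5) = 22. x(2) = (−5) − 22·((−5) − (−6))/(22 − (−9)) = −177/31.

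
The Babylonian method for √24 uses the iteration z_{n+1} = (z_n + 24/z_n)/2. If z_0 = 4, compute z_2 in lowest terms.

49/10

z_1 = (4 + 24/4)/2 = 5.
z_2 = (5 + 24/5)/2 = 49/10.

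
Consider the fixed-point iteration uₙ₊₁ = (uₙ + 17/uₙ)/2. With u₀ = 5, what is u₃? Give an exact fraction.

187457/45465

u₁ = (5 + 17/5)/2 = 21/5.
u₂ = (21/5 + 17/(21/5))/2 = 433/105.
u₃ = (433/105 + 17/(433/105))/2 = 187457/45465.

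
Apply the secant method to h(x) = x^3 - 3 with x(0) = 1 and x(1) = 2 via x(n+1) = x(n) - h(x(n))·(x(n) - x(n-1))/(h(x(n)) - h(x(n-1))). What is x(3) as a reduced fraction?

h(1) = -2, h(2) = 5. x(2) = 2 - 5·(2 - 1)/(5 - (-2)) = 9/7.
h(2) = 5, h(9/7) = -300/343. x(3) = (9/7) - (-300/343)·((9/7) - 2)/((-300/343) - 5) = 561/403.

561/403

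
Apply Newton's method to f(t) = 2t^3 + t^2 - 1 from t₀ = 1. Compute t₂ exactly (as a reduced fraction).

f'(t) = 6t^2 + 2t.
f(1) = 2, f'(1) = 8, so t₁ = 1 - 2/8 = 3/4.
f(3/4) = 13/32, f'(3/4) = 39/8, so t₂ = (3/4) - (13/32)/(39/8) = 2/3.

2/3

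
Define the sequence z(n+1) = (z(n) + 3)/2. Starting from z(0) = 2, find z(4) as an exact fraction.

z(1) = (2 + 3)/2 = 5/2.
z(2) = ((5/2) + 3)/2 = 11/4.
z(3) = ((11/4) + 3)/2 = 23/8.
z(4) = ((23/8) + 3)/2 = 47/16.

47/16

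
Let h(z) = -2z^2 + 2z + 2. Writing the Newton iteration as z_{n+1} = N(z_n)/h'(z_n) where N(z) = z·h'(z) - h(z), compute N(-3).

h'(z) = -4z + 2.
N(z) = z·h'(z) - h(z) = z·(-4z + 2) - (-2z^2 + 2z + 2) = -2z^2 - 2.
N(-3) = -20.

-20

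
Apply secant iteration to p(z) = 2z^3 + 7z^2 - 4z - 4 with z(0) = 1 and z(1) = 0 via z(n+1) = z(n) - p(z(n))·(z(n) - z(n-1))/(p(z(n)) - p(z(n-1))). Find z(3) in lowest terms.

25/18

p(1) = 1, p(0) = -4. z(2) = 0 - (-4)·(0 - 1)/((-4) - 1) = 4/5.
p(0) = -4, p(4/5) = -212/125. z(3) = (4/5) - (-212/125)·((4/5) - 0)/((-212/125) - (-4)) = 25/18.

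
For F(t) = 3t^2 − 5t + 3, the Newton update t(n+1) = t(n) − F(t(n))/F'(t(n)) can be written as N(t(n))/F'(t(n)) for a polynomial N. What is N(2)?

9

F'(t) = 6t − 5.
N(t) = t·F'(t) − F(t) = t·(6t − 5) − (3t^2 − 5t + 3) = 3t^2 − 3.
N(2) = 9.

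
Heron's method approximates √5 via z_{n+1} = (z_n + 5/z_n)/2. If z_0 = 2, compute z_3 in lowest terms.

51841/23184

z_1 = (2 + 5/2)/2 = 9/4.
z_2 = (9/4 + 5/(9/4))/2 = 161/72.
z_3 = (161/72 + 5/(161/72))/2 = 51841/23184.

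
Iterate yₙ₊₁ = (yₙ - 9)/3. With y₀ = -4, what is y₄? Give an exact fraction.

-364/81

y₁ = ((-4) - 9)/3 = -13/3.
y₂ = ((-13/3) - 9)/3 = -40/9.
y₃ = ((-40/9) - 9)/3 = -121/27.
y₄ = ((-121/27) - 9)/3 = -364/81.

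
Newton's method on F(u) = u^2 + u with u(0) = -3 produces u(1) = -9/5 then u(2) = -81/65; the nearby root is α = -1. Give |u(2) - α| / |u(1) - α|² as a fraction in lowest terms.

u(1) - α = -9/5 - (-1) = -9/5 + 1 = -4/5, so |u(1) - α| = 4/5.
u(2) - α = -81/65 - (-1) = -81/65 + 1 = -16/65, so |u(2) - α| = 16/65.
|u(1) - α|² = 16/25.
Ratio = (16/65) / (16/25) = 5/13.

5/13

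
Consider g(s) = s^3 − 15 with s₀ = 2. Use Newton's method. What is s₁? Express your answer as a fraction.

g'(s) = 3s^2.
g(2) = −7, g'(2) = 12, so s₁ = 2 − (−7)/12 = 31/12.

31/12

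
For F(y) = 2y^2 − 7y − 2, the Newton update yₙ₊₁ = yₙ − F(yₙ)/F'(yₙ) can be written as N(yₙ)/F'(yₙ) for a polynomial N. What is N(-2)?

F'(y) = 4y − 7.
N(y) = y·F'(y) − F(y) = y·(4y − 7) − (2y^2 − 7y − 2) = 2y^2 + 2.
N(-2) = 10.

10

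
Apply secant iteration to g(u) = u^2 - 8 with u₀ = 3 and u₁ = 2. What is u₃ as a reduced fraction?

g(3) = 1, g(2) = -4. u₂ = 2 - (-4)·(2 - 3)/((-4) - 1) = 14/5.
g(2) = -4, g(14/5) = -4/25. u₃ = (14/5) - (-4/25)·((14/5) - 2)/((-4/25) - (-4)) = 17/6.

17/6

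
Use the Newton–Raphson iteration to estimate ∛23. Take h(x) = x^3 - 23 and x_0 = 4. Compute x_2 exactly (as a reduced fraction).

h'(x) = 3x^2.
h(4) = 41, h'(4) = 48, so x_1 = 4 - 41/48 = 151/48.
h(151/48) = 899335/110592, h'(151/48) = 22801/768, so x_2 = (151/48) - (899335/110592)/(22801/768) = 4714759/1641672.

4714759/1641672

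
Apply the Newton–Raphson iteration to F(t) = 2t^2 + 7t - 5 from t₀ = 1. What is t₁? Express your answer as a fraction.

F'(t) = 4t + 7.
F(1) = 4, F'(1) = 11, so t₁ = 1 - 4/11 = 7/11.

7/11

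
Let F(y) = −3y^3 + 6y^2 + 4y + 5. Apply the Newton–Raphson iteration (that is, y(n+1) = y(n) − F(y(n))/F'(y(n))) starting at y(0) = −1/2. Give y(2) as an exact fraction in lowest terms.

−20209/39287

F'(y) = −9y^2 + 12y + 4.
F(−1/2) = 39/8, F'(−1/2) = −17/4, so y(1) = (−1/2) − (39/8)/(−17/4) = 11/17.
F(11/17) = 45630/4913, F'(11/17) = 2311/289, so y(2) = (11/17) − (45630/4913)/(2311/289) = −20209/39287.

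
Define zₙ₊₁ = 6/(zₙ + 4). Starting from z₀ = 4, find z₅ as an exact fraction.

771/664

z₁ = 6/(4 + 4) = 3/4.
z₂ = 6/(3/4 + 4) = 24/19.
z₃ = 6/(24/19 + 4) = 57/50.
z₄ = 6/(57/50 + 4) = 300/257.
z₅ = 6/(300/257 + 4) = 771/664.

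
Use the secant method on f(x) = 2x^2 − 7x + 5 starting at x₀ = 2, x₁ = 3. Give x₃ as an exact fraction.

f(2) = −1, f(3) = 2. x₂ = 3 − 2·(3 − 2)/(2 − (−1)) = 7/3.
f(3) = 2, f(7/3) = −4/9. x₃ = (7/3) − (−4/9)·((7/3) − 3)/((−4/9) − 2) = 27/11.

27/11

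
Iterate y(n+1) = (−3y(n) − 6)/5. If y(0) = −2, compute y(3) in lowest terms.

−12/25

y(1) = (−3·(−2) − 6)/5 = 0.
y(2) = (−3·0 − 6)/5 = −6/5.
y(3) = (−3·(−6/5) − 6)/5 = −12/25.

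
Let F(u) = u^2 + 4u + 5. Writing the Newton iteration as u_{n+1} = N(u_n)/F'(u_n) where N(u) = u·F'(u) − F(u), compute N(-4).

F'(u) = 2u + 4.
N(u) = u·F'(u) − F(u) = u·(2u + 4) − (u^2 + 4u + 5) = u^2 − 5.
N(-4) = 11.

11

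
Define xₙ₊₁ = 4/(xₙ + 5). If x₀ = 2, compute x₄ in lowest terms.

892/1271

x₁ = 4/(2 + 5) = 4/7.
x₂ = 4/(4/7 + 5) = 28/39.
x₃ = 4/(28/39 + 5) = 156/223.
x₄ = 4/(156/223 + 5) = 892/1271.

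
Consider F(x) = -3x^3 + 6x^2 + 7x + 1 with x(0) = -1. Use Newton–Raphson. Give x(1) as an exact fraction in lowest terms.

-11/14

F'(x) = -9x^2 + 12x + 7.
F(-1) = 3, F'(-1) = -14, so x(1) = (-1) - 3/(-14) = -11/14.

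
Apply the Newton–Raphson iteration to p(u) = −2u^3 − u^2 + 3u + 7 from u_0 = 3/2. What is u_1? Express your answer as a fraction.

p'(u) = −6u^2 − 2u + 3.
p(3/2) = 5/2, p'(3/2) = −27/2, so u_1 = (3/2) − (5/2)/(−27/2) = 91/54.

91/54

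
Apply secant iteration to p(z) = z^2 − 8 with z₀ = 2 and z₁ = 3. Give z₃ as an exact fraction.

82/29

p(2) = −4, p(3) = 1. z₂ = 3 − 1·(3 − 2)/(1 − (−4)) = 14/5.
p(3) = 1, p(14/5) = −4/25. z₃ = (14/5) − (−4/25)·((14/5) − 3)/((−4/25) − 1) = 82/29.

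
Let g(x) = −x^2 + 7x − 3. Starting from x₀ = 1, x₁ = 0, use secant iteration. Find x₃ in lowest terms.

6/13

g(1) = 3, g(0) = −3. x₂ = 0 − (−3)·(0 − 1)/((−3) − 3) = 1/2.
g(0) = −3, g(1/2) = 1/4. x₃ = (1/2) − (1/4)·((1/2) − 0)/((1/4) − (−3)) = 6/13.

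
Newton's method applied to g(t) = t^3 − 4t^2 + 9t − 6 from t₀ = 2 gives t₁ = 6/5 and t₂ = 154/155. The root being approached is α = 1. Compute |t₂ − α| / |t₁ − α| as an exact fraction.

1/31

t₁ − α = 6/5 − 1 = 1/5, so |t₁ − α| = 1/5.
t₂ − α = 154/155 − 1 = −1/155, so |t₂ − α| = 1/155.
Ratio = (1/155) / (1/5) = 1/31.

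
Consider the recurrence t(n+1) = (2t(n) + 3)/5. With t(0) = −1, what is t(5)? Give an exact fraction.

t(1) = (2·(−1) + 3)/5 = 1/5.
t(2) = (2·(1/5) + 3)/5 = 17/25.
t(3) = (2·(17/25) + 3)/5 = 109/125.
t(4) = (2·(109/125) + 3)/5 = 593/625.
t(5) = (2·(593/625) + 3)/5 = 3061/3125.

3061/3125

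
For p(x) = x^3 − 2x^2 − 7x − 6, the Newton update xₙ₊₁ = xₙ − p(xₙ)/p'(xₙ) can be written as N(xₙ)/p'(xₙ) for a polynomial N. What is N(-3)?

p'(x) = 3x^2 − 4x − 7.
N(x) = x·p'(x) − p(x) = x·(3x^2 − 4x − 7) − (x^3 − 2x^2 − 7x − 6) = 2x^3 − 2x^2 + 6.
N(-3) = −66.

−66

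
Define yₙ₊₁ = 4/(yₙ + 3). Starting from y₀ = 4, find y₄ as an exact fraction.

412/409

y₁ = 4/(4 + 3) = 4/7.
y₂ = 4/(4/7 + 3) = 28/25.
y₃ = 4/(28/25 + 3) = 100/103.
y₄ = 4/(100/103 + 3) = 412/409.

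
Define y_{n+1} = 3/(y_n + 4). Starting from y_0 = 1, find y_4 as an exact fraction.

y_1 = 3/(1 + 4) = 3/5.
y_2 = 3/(3/5 + 4) = 15/23.
y_3 = 3/(15/23 + 4) = 69/107.
y_4 = 3/(69/107 + 4) = 321/497.

321/497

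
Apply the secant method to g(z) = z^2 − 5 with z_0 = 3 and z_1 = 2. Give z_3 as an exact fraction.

47/21

g(3) = 4, g(2) = −1. z_2 = 2 − (−1)·(2 − 3)/((−1) − 4) = 11/5.
g(2) = −1, g(11/5) = −4/25. z_3 = (11/5) − (−4/25)·((11/5) − 2)/((−4/25) − (−1)) = 47/21.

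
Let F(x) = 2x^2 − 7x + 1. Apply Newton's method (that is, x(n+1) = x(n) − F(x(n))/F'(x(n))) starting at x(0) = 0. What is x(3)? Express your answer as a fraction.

94807/635355

F'(x) = 4x − 7.
F(0) = 1, F'(0) = −7, so x(1) = 0 − 1/(−7) = 1/7.
F(1/7) = 2/49, F'(1/7) = −45/7, so x(2) = (1/7) − (2/49)/(−45/7) = 47/315.
F(47/315) = 8/99225, F'(47/315) = −2017/315, so x(3) = (47/315) − (8/99225)/(−2017/315) = 94807/635355.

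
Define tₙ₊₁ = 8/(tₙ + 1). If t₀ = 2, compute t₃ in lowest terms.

88/35

t₁ = 8/(2 + 1) = 8/3.
t₂ = 8/(8/3 + 1) = 24/11.
t₃ = 8/(24/11 + 1) = 88/35.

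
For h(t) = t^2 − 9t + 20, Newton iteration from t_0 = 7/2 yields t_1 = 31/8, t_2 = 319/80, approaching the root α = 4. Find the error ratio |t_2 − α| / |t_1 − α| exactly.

1/10

t_1 − α = 31/8 − 4 = −1/8, so |t_1 − α| = 1/8.
t_2 − α = 319/80 − 4 = −1/80, so |t_2 − α| = 1/80.
Ratio = (1/80) / (1/8) = 1/10.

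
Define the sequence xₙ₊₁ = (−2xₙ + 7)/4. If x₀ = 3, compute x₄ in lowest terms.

x₁ = (−2·3 + 7)/4 = 1/4.
x₂ = (−2·(1/4) + 7)/4 = 13/8.
x₃ = (−2·(13/8) + 7)/4 = 15/16.
x₄ = (−2·(15/16) + 7)/4 = 41/32.

41/32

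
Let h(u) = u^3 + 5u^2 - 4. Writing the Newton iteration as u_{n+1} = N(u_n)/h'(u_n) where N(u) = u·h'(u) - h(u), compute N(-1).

h'(u) = 3u^2 + 10u.
N(u) = u·h'(u) - h(u) = u·(3u^2 + 10u) - (u^3 + 5u^2 - 4) = 2u^3 + 5u^2 + 4.
N(-1) = 7.

7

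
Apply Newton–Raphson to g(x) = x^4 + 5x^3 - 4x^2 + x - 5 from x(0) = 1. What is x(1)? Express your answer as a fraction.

7/6

g'(x) = 4x^3 + 15x^2 - 8x + 1.
g(1) = -2, g'(1) = 12, so x(1) = 1 - (-2)/12 = 7/6.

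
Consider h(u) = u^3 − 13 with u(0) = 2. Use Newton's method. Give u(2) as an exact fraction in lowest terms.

h'(u) = 3u^2.
h(2) = −5, h'(2) = 12, so u(1) = 2 − (−5)/12 = 29/12.
h(29/12) = 1925/1728, h'(29/12) = 841/48, so u(2) = (29/12) − (1925/1728)/(841/48) = 35621/15138.

35621/15138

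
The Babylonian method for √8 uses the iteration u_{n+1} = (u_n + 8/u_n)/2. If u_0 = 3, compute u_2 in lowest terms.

u_1 = (3 + 8/3)/2 = 17/6.
u_2 = (17/6 + 8/(17/6))/2 = 577/204.

577/204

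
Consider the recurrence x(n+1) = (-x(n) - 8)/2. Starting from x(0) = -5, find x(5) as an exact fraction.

x(1) = (-(-5) - 8)/2 = -3/2.
x(2) = (-(-3/2) - 8)/2 = -13/4.
x(3) = (-(-13/4) - 8)/2 = -19/8.
x(4) = (-(-19/8) - 8)/2 = -45/16.
x(5) = (-(-45/16) - 8)/2 = -83/32.

-83/32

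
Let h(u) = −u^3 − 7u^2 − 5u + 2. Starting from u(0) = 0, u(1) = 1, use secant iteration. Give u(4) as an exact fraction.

h(0) = 2, h(1) = −11. u(2) = 1 − (−11)·(1 − 0)/((−11) − 2) = 2/13.
h(1) = −11, h(2/13) = 2332/2197. u(3) = (2/13) − (2332/2197)·((2/13) − 1)/((2332/2197) − (−11)) = 50/219.
h(2/13) = 2332/2197, h(50/219) = 5059168/10503459. u(4) = (50/219) − (5059168/10503459)·((50/219) − (2/13))/((5059168/10503459) − (2332/2197)) = 18312518/63108841.

18312518/63108841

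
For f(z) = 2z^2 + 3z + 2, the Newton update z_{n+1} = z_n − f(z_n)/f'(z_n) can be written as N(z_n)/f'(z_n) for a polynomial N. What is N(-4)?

30

f'(z) = 4z + 3.
N(z) = z·f'(z) − f(z) = z·(4z + 3) − (2z^2 + 3z + 2) = 2z^2 − 2.
N(-4) = 30.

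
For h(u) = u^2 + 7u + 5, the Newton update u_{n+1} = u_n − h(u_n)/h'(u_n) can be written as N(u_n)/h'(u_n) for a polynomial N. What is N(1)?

h'(u) = 2u + 7.
N(u) = u·h'(u) − h(u) = u·(2u + 7) − (u^2 + 7u + 5) = u^2 − 5.
N(1) = −4.

−4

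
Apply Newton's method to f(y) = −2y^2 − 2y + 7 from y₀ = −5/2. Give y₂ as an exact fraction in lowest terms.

−2417/992

f'(y) = −4y − 2.
f(−5/2) = −1/2, f'(−5/2) = 8, so y₁ = (−5/2) − (−1/2)/8 = −39/16.
f(−39/16) = −1/128, f'(−39/16) = 31/4, so y₂ = (−39/16) − (−1/128)/(31/4) = −2417/992.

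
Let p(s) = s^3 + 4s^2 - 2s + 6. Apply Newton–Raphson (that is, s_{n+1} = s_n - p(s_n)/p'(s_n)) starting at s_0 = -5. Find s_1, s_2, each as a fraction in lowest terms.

p'(s) = 3s^2 + 8s - 2.
p(-5) = -9, p'(-5) = 33, so s_1 = (-5) - (-9)/33 = -52/11.
p(-52/11) = -1062/1331, p'(-52/11) = 3294/121, so s_2 = (-52/11) - (-1062/1331)/(3294/121) = -9457/2013.

s_1 = -52/11, s_2 = -9457/2013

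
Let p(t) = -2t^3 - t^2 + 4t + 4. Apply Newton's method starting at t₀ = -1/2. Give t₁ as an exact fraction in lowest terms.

p'(t) = -6t^2 - 2t + 4.
p(-1/2) = 2, p'(-1/2) = 7/2, so t₁ = (-1/2) - 2/(7/2) = -15/14.

-15/14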